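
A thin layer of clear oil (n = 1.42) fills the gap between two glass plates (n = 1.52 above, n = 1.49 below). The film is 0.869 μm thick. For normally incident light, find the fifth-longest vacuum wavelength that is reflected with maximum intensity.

At the upper boundary (n = 1.52 to n = 1.42) the reflected ray undergoes no phase shift.
At the lower boundary (n = 1.42 to n = 1.49) the reflected ray undergoes a half-wave phase shift.
Net: one phase inversion between the two reflected rays.
So the condition for constructive reflection is 2 n t = (m + ½) λ.
λ = 2 n t / (m + ½). The fifth-longest wavelength is m = 4: λ = 2 × 1.42 × 869 / 4.50 = 548 nm.

548 nm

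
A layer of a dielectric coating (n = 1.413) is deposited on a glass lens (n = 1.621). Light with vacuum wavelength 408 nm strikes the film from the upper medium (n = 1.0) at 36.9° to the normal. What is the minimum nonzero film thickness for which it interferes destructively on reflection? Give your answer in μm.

Ray reflecting at the top interface goes from n = 1.0 toward n = 1.413: a half-wave phase shift.
Bottom surface (1.413 → 1.621): reflection off a higher-index medium gives a half-wave phase shift.
Net: no relative phase inversion (both shifts match).
With no net inversion, destructive interference in reflection requires 2 n t cos θ_r = (m + ½) λ.
Snell's law: 1.0 sin 36.9° = 1.413 sin θ_r → sin θ_r = 0.425, cos θ_r = 0.905.
Minimum at m = 0: t = λ / (4 n cos θ_r) = 408 / (4 × 1.413 × 0.905) = 79.7 nm.

0.0797 μm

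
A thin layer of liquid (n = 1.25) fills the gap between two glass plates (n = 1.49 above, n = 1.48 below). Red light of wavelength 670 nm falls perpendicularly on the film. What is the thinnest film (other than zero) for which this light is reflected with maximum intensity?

Top surface (1.49 → 1.25): reflection off a lower-index medium gives no phase shift.
Ray reflecting at the bottom interface goes from n = 1.25 toward n = 1.48: a half-wave phase shift.
Net: one phase inversion between the two reflected rays.
For bright reflection here: 2 n t = (m + ½) λ.
Minimum at m = 0: t = λ / (4 n) = 670 / (4 × 1.25) = 134 nm.

134 nm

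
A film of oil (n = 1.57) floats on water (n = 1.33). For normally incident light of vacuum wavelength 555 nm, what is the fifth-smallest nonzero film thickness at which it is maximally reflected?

Ray reflecting at the top interface goes from n = 1.0 toward n = 1.57: a half-wave phase shift.
Ray reflecting at the bottom interface goes from n = 1.57 toward n = 1.33: no phase shift.
Exactly one π shift → a net half-wave offset.
For strong reflection here: 2 n t = (m + ½) λ.
The fifth-smallest nonzero thickness corresponds to m = 4: t = (m + ½) λ / (2 n) = 4.50 × 555 / (2 × 1.57) = 795 nm.

795 nm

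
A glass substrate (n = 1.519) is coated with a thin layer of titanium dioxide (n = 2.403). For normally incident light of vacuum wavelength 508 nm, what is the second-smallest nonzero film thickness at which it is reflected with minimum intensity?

211 nm

Ray reflecting at the top interface goes from n = 1.0 toward n = 2.403: a half-wave phase shift.
Ray reflecting at the bottom interface goes from n = 2.403 toward n = 1.519: no phase shift.
Net: one phase inversion between the two reflected rays.
With one net inversion, destructive interference in reflection requires 2 n t = m λ.
The second-smallest nonzero thickness corresponds to m = 2: t = m λ / (2 n) = 2.00 × 508 / (2 × 2.403) = 211 nm.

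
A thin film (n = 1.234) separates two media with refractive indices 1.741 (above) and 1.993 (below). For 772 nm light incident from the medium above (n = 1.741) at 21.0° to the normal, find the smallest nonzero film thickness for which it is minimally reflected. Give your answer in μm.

0.363 μm

Top surface (1.741 → 1.234): reflection off a lower-index medium gives no phase shift.
Ray reflecting at the bottom interface goes from n = 1.234 toward n = 1.993: a half-wave phase shift.
Net: one phase inversion between the two reflected rays.
So the condition for destructive reflection is 2 n t cos θ_r = m λ.
Snell's law: 1.741 sin 21.0° = 1.234 sin θ_r → sin θ_r = 0.506, cos θ_r = 0.863.
Minimum nonzero at m = 1: t = λ / (2 n cos θ_r) = 772 / (2 × 1.234 × 0.863) = 363 nm.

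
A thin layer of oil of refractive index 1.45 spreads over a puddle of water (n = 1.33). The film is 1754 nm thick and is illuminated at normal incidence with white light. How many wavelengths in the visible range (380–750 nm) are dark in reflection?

At the upper boundary (n = 1.0 to n = 1.45) the reflected ray undergoes a half-wave phase shift.
At the lower boundary (n = 1.45 to n = 1.33) the reflected ray undergoes no phase shift.
Net: one phase inversion between the two reflected rays.
For minimum reflection here: 2 n t = m λ.
λ = 2 n t / m = 5087 / m nm.
m=6: 848 nm (IR); m=7: 727 nm (visible); m=8: 636 nm (visible); m=9: 565 nm (visible); m=10: 509 nm (visible); m=11: 462 nm (visible); m=12: 424 nm (visible); m=13: 391 nm (visible); m=14: 363 nm (UV).

7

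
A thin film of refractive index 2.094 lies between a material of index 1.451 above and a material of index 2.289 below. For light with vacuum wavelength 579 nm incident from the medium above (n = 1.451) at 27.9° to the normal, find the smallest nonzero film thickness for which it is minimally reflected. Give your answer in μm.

Ray reflecting at the top interface goes from n = 1.451 toward n = 2.094: a half-wave phase shift.
Bottom surface (2.094 → 2.289): reflection off a higher-index medium gives a half-wave phase shift.
Net: no relative phase inversion (both shifts match).
With no net inversion, destructive interference in reflection requires 2 n t cos θ_r = (m + ½) λ.
Snell's law: 1.451 sin 27.9° = 2.094 sin θ_r → sin θ_r = 0.324, cos θ_r = 0.946.
Minimum at m = 0: t = λ / (4 n cos θ_r) = 579 / (4 × 2.094 × 0.946) = 73.1 nm.

0.0731 μm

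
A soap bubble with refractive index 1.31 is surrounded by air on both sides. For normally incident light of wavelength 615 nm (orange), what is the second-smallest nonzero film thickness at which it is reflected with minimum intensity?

Top surface (1.0 → 1.31): reflection off a higher-index medium gives a half-wave phase shift.
Bottom surface (1.31 → 1.0): reflection off a lower-index medium gives no phase shift.
The two reflections differ by half a wavelength.
With one net inversion, destructive interference in reflection requires 2 n t = m λ.
The second-smallest nonzero thickness corresponds to m = 2: t = m λ / (2 n) = 2.00 × 615 / (2 × 1.31) = 469 nm.

469 nm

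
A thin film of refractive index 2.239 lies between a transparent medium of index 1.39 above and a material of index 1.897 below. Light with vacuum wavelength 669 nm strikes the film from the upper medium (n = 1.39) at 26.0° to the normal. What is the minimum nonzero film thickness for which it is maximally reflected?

At the upper boundary (n = 1.39 to n = 2.239) the reflected ray undergoes a half-wave phase shift.
Ray reflecting at the bottom interface goes from n = 2.239 toward n = 1.897: no phase shift.
Net: one phase inversion between the two reflected rays.
So the condition for constructive reflection is 2 n t cos θ_r = (m + ½) λ.
Snell's law: 1.39 sin 26.0° = 2.239 sin θ_r → sin θ_r = 0.272, cos θ_r = 0.962.
Minimum at m = 0: t = λ / (4 n cos θ_r) = 669 / (4 × 2.239 × 0.962) = 77.6 nm.

77.6 nm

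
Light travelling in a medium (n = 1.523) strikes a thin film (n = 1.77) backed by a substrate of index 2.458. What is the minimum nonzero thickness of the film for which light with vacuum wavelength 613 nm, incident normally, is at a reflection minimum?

86.6 nm

Top surface (1.523 → 1.77): reflection off a higher-index medium gives a half-wave phase shift.
Ray reflecting at the bottom interface goes from n = 1.77 toward n = 2.458: a half-wave phase shift.
Zero or two π shifts → no net half-wave offset.
So the condition for destructive reflection is 2 n t = (m + ½) λ.
Minimum at m = 0: t = λ / (4 n) = 613 / (4 × 1.77) = 86.6 nm.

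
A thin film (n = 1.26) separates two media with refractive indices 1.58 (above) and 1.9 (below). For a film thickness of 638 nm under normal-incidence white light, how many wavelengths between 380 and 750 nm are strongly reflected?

Top surface (1.58 → 1.26): reflection off a lower-index medium gives no phase shift.
Bottom surface (1.26 → 1.9): reflection off a higher-index medium gives a half-wave phase shift.
The two reflections differ by half a wavelength.
So the condition for constructive reflection is 2 n t = (m + ½) λ.
λ = 2 n t / (m + ½) = 1608 / (m + ½) nm.
m=1: 1072 nm (IR); m=2: 643 nm (visible); m=3: 459 nm (visible); m=4: 357 nm (UV).

2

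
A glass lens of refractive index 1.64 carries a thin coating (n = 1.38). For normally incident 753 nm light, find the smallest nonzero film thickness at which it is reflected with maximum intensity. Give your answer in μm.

0.273 μm

Top surface (1.0 → 1.38): reflection off a higher-index medium gives a half-wave phase shift.
Ray reflecting at the bottom interface goes from n = 1.38 toward n = 1.64: a half-wave phase shift.
The two reflections carry the same phase change, so no net offset.
For strong reflection here: 2 n t = m λ.
Minimum nonzero at m = 1: t = λ / (2 n) = 753 / (2 × 1.38) = 273 nm.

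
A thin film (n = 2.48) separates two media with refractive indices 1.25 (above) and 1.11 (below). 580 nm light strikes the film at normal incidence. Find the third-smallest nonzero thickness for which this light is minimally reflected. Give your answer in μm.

Top surface (1.25 → 2.48): reflection off a higher-index medium gives a half-wave phase shift.
Ray reflecting at the bottom interface goes from n = 2.48 toward n = 1.11: no phase shift.
The two reflections differ by half a wavelength.
For minimum reflection here: 2 n t = m λ.
The third-smallest nonzero thickness corresponds to m = 3: t = m λ / (2 n) = 3.00 × 580 / (2 × 2.48) = 351 nm.

0.351 μm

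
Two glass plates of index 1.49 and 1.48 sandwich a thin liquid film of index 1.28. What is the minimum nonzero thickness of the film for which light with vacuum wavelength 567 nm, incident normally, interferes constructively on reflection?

111 nm

Top surface (1.49 → 1.28): reflection off a lower-index medium gives no phase shift.
Ray reflecting at the bottom interface goes from n = 1.28 toward n = 1.48: a half-wave phase shift.
Exactly one π shift → a net half-wave offset.
For bright reflection here: 2 n t = (m + ½) λ.
Minimum at m = 0: t = λ / (4 n) = 567 / (4 × 1.28) = 111 nm.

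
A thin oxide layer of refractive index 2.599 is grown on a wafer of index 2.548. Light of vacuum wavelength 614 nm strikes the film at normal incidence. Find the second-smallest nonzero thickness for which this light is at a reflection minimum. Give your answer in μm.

Top surface (1.0 → 2.599): reflection off a higher-index medium gives a half-wave phase shift.
Bottom surface (2.599 → 2.548): reflection off a lower-index medium gives no phase shift.
The two reflections differ by half a wavelength.
With one net inversion, destructive interference in reflection requires 2 n t = m λ.
The second-smallest nonzero thickness corresponds to m = 2: t = m λ / (2 n) = 2.00 × 614 / (2 × 2.599) = 236 nm.

0.236 μm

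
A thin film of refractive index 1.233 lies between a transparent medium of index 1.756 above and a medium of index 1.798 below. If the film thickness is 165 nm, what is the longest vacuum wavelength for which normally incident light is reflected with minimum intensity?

Ray reflecting at the top interface goes from n = 1.756 toward n = 1.233: no phase shift.
Bottom surface (1.233 → 1.798): reflection off a higher-index medium gives a half-wave phase shift.
The two reflections differ by half a wavelength.
With one net inversion, destructive interference in reflection requires 2 n t = m λ.
λ = 2 n t / m. The longest wavelength is m = 1: λ = 2 × 1.233 × 165 / 1.00 = 407 nm.

407 nm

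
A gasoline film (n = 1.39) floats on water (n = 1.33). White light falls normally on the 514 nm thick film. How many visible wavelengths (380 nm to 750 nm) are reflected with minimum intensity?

2

At the upper boundary (n = 1.0 to n = 1.39) the reflected ray undergoes a half-wave phase shift.
Ray reflecting at the bottom interface goes from n = 1.39 toward n = 1.33: no phase shift.
Net: one phase inversion between the two reflected rays.
So the condition for destructive reflection is 2 n t = m λ.
λ = 2 n t / m = 1429 / m nm.
m=1: 1429 nm (IR); m=2: 714 nm (visible); m=3: 476 nm (visible); m=4: 357 nm (UV).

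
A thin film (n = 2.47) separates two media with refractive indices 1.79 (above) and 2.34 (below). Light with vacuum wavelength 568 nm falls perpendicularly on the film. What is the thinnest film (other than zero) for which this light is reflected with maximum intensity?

57.5 nm

At the upper boundary (n = 1.79 to n = 2.47) the reflected ray undergoes a half-wave phase shift.
Ray reflecting at the bottom interface goes from n = 2.47 toward n = 2.34: no phase shift.
Net: one phase inversion between the two reflected rays.
For maximum reflection here: 2 n t = (m + ½) λ.
Minimum at m = 0: t = λ / (4 n) = 568 / (4 × 2.47) = 57.5 nm.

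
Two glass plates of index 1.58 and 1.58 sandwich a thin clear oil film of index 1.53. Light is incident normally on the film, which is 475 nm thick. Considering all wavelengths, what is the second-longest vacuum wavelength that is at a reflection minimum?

727 nm

At the upper boundary (n = 1.58 to n = 1.53) the reflected ray undergoes no phase shift.
Ray reflecting at the bottom interface goes from n = 1.53 toward n = 1.58: a half-wave phase shift.
Net: one phase inversion between the two reflected rays.
For dark reflection here: 2 n t = m λ.
λ = 2 n t / m. The second-longest wavelength is m = 2: λ = 2 × 1.53 × 475 / 2.00 = 727 nm.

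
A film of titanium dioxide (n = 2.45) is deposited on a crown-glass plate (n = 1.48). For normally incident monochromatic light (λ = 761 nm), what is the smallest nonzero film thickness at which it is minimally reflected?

At the upper boundary (n = 1.0 to n = 2.45) the reflected ray undergoes a half-wave phase shift.
At the lower boundary (n = 2.45 to n = 1.48) the reflected ray undergoes no phase shift.
Net: one phase inversion between the two reflected rays.
For weak reflection here: 2 n t = m λ.
The smallest nonzero thickness corresponds to m = 1: t = m λ / (2 n) = 1.00 × 761 / (2 × 2.45) = 155 nm.

155 nm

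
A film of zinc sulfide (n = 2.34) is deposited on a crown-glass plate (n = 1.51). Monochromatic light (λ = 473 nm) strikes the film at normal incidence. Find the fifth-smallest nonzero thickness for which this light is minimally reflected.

Top surface (1.0 → 2.34): reflection off a higher-index medium gives a half-wave phase shift.
At the lower boundary (n = 2.34 to n = 1.51) the reflected ray undergoes no phase shift.
Net: one phase inversion between the two reflected rays.
With one net inversion, destructive interference in reflection requires 2 n t = m λ.
The fifth-smallest nonzero thickness corresponds to m = 5: t = m λ / (2 n) = 5.00 × 473 / (2 × 2.34) = 505 nm.

505 nm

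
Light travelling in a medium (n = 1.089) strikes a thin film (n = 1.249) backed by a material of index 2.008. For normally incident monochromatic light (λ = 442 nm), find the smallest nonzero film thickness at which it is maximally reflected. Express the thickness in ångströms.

1769 Å

Ray reflecting at the top interface goes from n = 1.089 toward n = 1.249: a half-wave phase shift.
Bottom surface (1.249 → 2.008): reflection off a higher-index medium gives a half-wave phase shift.
Zero or two π shifts → no net half-wave offset.
For bright reflection here: 2 n t = m λ.
Minimum nonzero at m = 1: t = λ / (2 n) = 442 / (2 × 1.249) = 177 nm.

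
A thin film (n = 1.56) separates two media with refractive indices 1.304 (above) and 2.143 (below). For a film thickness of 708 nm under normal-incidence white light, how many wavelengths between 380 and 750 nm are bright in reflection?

3

Ray reflecting at the top interface goes from n = 1.304 toward n = 1.56: a half-wave phase shift.
Ray reflecting at the bottom interface goes from n = 1.56 toward n = 2.143: a half-wave phase shift.
Net: no relative phase inversion (both shifts match).
For strong reflection here: 2 n t = m λ.
λ = 2 n t / m = 2209 / m nm.
m=2: 1104 nm (IR); m=3: 736 nm (visible); m=4: 552 nm (visible); m=5: 442 nm (visible); m=6: 368 nm (UV).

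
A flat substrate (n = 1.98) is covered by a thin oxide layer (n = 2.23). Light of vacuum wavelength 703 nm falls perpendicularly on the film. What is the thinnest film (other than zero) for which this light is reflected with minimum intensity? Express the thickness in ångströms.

Top surface (1.0 → 2.23): reflection off a higher-index medium gives a half-wave phase shift.
Bottom surface (2.23 → 1.98): reflection off a lower-index medium gives no phase shift.
Exactly one π shift → a net half-wave offset.
For minimum reflection here: 2 n t = m λ.
Minimum nonzero at m = 1: t = λ / (2 n) = 703 / (2 × 2.23) = 158 nm.

1576 Å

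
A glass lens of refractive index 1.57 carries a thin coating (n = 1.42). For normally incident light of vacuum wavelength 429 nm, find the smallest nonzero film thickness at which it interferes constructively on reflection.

151 nm

Top surface (1.0 → 1.42): reflection off a higher-index medium gives a half-wave phase shift.
Bottom surface (1.42 → 1.57): reflection off a higher-index medium gives a half-wave phase shift.
Zero or two π shifts → no net half-wave offset.
With no net inversion, constructive interference in reflection requires 2 n t = m λ.
Minimum nonzero at m = 1: t = λ / (2 n) = 429 / (2 × 1.42) = 151 nm.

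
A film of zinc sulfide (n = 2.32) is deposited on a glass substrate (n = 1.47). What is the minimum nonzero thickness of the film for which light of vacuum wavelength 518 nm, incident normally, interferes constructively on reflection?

55.8 nm

At the upper boundary (n = 1.0 to n = 2.32) the reflected ray undergoes a half-wave phase shift.
Ray reflecting at the bottom interface goes from n = 2.32 toward n = 1.47: no phase shift.
The two reflections differ by half a wavelength.
With one net inversion, constructive interference in reflection requires 2 n t = (m + ½) λ.
Minimum at m = 0: t = λ / (4 n) = 518 / (4 × 2.32) = 55.8 nm.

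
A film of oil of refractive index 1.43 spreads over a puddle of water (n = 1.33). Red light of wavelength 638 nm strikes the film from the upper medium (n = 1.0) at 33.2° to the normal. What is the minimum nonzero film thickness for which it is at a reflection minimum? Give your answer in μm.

At the upper boundary (n = 1.0 to n = 1.43) the reflected ray undergoes a half-wave phase shift.
Ray reflecting at the bottom interface goes from n = 1.43 toward n = 1.33: no phase shift.
Exactly one π shift → a net half-wave offset.
For dark reflection here: 2 n t cos θ_r = m λ.
Snell's law: 1.0 sin 33.2° = 1.43 sin θ_r → sin θ_r = 0.383, cos θ_r = 0.924.
Minimum nonzero at m = 1: t = λ / (2 n cos θ_r) = 638 / (2 × 1.43 × 0.924) = 241 nm.

0.241 μm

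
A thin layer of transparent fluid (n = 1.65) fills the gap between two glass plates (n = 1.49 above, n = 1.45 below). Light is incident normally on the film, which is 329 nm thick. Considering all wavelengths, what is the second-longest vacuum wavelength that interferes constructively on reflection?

724 nm

Top surface (1.49 → 1.65): reflection off a higher-index medium gives a half-wave phase shift.
Ray reflecting at the bottom interface goes from n = 1.65 toward n = 1.45: no phase shift.
Net: one phase inversion between the two reflected rays.
With one net inversion, constructive interference in reflection requires 2 n t = (m + ½) λ.
λ = 2 n t / (m + ½). The second-longest wavelength is m = 1: λ = 2 × 1.65 × 329 / 1.50 = 724 nm.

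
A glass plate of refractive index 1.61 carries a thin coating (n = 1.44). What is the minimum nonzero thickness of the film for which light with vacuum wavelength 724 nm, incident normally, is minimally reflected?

Top surface (1.0 → 1.44): reflection off a higher-index medium gives a half-wave phase shift.
Ray reflecting at the bottom interface goes from n = 1.44 toward n = 1.61: a half-wave phase shift.
Net: no relative phase inversion (both shifts match).
For dark reflection here: 2 n t = (m + ½) λ.
Minimum at m = 0: t = λ / (4 n) = 724 / (4 × 1.44) = 126 nm.

126 nm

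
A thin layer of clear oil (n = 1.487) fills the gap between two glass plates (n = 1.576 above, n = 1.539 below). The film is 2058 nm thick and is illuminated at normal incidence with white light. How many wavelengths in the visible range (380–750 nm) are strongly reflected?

At the upper boundary (n = 1.576 to n = 1.487) the reflected ray undergoes no phase shift.
At the lower boundary (n = 1.487 to n = 1.539) the reflected ray undergoes a half-wave phase shift.
The two reflections differ by half a wavelength.
With one net inversion, constructive interference in reflection requires 2 n t = (m + ½) λ.
λ = 2 n t / (m + ½) = 6120 / (m + ½) nm.
m=7: 816 nm (IR); m=8: 720 nm (visible); m=9: 644 nm (visible); m=10: 583 nm (visible); m=11: 532 nm (visible); m=12: 490 nm (visible); m=13: 453 nm (visible); m=14: 422 nm (visible); m=15: 395 nm (visible); m=16: 371 nm (UV).

8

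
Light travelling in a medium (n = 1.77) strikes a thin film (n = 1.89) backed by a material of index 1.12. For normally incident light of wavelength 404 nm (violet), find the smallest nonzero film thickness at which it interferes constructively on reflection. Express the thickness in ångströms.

Ray reflecting at the top interface goes from n = 1.77 toward n = 1.89: a half-wave phase shift.
At the lower boundary (n = 1.89 to n = 1.12) the reflected ray undergoes no phase shift.
Net: one phase inversion between the two reflected rays.
With one net inversion, constructive interference in reflection requires 2 n t = (m + ½) λ.
Minimum at m = 0: t = λ / (4 n) = 404 / (4 × 1.89) = 53.4 nm.

534 Å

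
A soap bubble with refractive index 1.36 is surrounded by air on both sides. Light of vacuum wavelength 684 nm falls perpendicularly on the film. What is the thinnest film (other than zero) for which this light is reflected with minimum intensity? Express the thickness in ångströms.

2515 Å

Top surface (1.0 → 1.36): reflection off a higher-index medium gives a half-wave phase shift.
Ray reflecting at the bottom interface goes from n = 1.36 toward n = 1.0: no phase shift.
Net: one phase inversion between the two reflected rays.
With one net inversion, destructive interference in reflection requires 2 n t = m λ.
Minimum nonzero at m = 1: t = λ / (2 n) = 684 / (2 × 1.36) = 251 nm.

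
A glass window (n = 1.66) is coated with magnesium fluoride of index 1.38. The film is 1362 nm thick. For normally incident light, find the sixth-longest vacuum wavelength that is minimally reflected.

683 nm

At the upper boundary (n = 1.0 to n = 1.38) the reflected ray undergoes a half-wave phase shift.
Ray reflecting at the bottom interface goes from n = 1.38 toward n = 1.66: a half-wave phase shift.
Zero or two π shifts → no net half-wave offset.
For dark reflection here: 2 n t = (m + ½) λ.
λ = 2 n t / (m + ½). The sixth-longest wavelength is m = 5: λ = 2 × 1.38 × 1362 / 5.50 = 683 nm.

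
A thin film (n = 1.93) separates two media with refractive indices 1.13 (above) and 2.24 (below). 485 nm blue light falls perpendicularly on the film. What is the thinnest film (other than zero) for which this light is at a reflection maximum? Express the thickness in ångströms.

1256 Å

Ray reflecting at the top interface goes from n = 1.13 toward n = 1.93: a half-wave phase shift.
At the lower boundary (n = 1.93 to n = 2.24) the reflected ray undergoes a half-wave phase shift.
Zero or two π shifts → no net half-wave offset.
For maximum reflection here: 2 n t = m λ.
Minimum nonzero at m = 1: t = λ / (2 n) = 485 / (2 × 1.93) = 126 nm.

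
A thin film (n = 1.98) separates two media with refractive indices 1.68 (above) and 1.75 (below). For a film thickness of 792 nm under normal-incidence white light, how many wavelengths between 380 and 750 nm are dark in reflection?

At the upper boundary (n = 1.68 to n = 1.98) the reflected ray undergoes a half-wave phase shift.
At the lower boundary (n = 1.98 to n = 1.75) the reflected ray undergoes no phase shift.
The two reflections differ by half a wavelength.
With one net inversion, destructive interference in reflection requires 2 n t = m λ.
λ = 2 n t / m = 3136 / m nm.
m=4: 784 nm (IR); m=5: 627 nm (visible); m=6: 523 nm (visible); m=7: 448 nm (visible); m=8: 392 nm (visible); m=9: 348 nm (UV).

4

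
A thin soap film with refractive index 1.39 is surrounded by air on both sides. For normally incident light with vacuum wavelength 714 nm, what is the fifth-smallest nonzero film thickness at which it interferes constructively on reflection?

Ray reflecting at the top interface goes from n = 1.0 toward n = 1.39: a half-wave phase shift.
Ray reflecting at the bottom interface goes from n = 1.39 toward n = 1.0: no phase shift.
The two reflections differ by half a wavelength.
For maximum reflection here: 2 n t = (m + ½) λ.
The fifth-smallest nonzero thickness corresponds to m = 4: t = (m + ½) λ / (2 n) = 4.50 × 714 / (2 × 1.39) = 1156 nm.

1156 nm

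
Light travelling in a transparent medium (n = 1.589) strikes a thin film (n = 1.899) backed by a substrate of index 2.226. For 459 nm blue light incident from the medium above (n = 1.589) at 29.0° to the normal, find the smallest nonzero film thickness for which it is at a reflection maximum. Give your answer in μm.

0.132 μm

Ray reflecting at the top interface goes from n = 1.589 toward n = 1.899: a half-wave phase shift.
At the lower boundary (n = 1.899 to n = 2.226) the reflected ray undergoes a half-wave phase shift.
The two reflections carry the same phase change, so no net offset.
For strong reflection here: 2 n t cos θ_r = m λ.
Snell's law: 1.589 sin 29.0° = 1.899 sin θ_r → sin θ_r = 0.406, cos θ_r = 0.914.
Minimum nonzero at m = 1: t = λ / (2 n cos θ_r) = 459 / (2 × 1.899 × 0.914) = 132 nm.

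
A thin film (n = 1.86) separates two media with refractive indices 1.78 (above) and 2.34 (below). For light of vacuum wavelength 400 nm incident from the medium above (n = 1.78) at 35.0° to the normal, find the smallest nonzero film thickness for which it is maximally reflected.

Top surface (1.78 → 1.86): reflection off a higher-index medium gives a half-wave phase shift.
Bottom surface (1.86 → 2.34): reflection off a higher-index medium gives a half-wave phase shift.
Zero or two π shifts → no net half-wave offset.
For bright reflection here: 2 n t cos θ_r = m λ.
Snell's law: 1.78 sin 35.0° = 1.86 sin θ_r → sin θ_r = 0.549, cos θ_r = 0.836.
Minimum nonzero at m = 1: t = λ / (2 n cos θ_r) = 400 / (2 × 1.86 × 0.836) = 129 nm.

129 nm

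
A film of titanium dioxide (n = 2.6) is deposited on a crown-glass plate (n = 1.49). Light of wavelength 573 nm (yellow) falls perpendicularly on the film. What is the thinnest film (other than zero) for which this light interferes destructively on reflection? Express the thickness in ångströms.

1102 Å

Top surface (1.0 → 2.6): reflection off a higher-index medium gives a half-wave phase shift.
Ray reflecting at the bottom interface goes from n = 2.6 toward n = 1.49: no phase shift.
Exactly one π shift → a net half-wave offset.
So the condition for destructive reflection is 2 n t = m λ.
Minimum nonzero at m = 1: t = λ / (2 n) = 573 / (2 × 2.6) = 110 nm.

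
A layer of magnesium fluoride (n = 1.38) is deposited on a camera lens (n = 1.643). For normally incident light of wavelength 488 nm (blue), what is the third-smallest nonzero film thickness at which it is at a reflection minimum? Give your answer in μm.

Ray reflecting at the top interface goes from n = 1.0 toward n = 1.38: a half-wave phase shift.
Bottom surface (1.38 → 1.643): reflection off a higher-index medium gives a half-wave phase shift.
Net: no relative phase inversion (both shifts match).
For weak reflection here: 2 n t = (m + ½) λ.
The third-smallest nonzero thickness corresponds to m = 2: t = (m + ½) λ / (2 n) = 2.50 × 488 / (2 × 1.38) = 442 nm.

0.442 μm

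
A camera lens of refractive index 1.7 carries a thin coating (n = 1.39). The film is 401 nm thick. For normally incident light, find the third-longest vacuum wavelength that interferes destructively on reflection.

At the upper boundary (n = 1.0 to n = 1.39) the reflected ray undergoes a half-wave phase shift.
At the lower boundary (n = 1.39 to n = 1.7) the reflected ray undergoes a half-wave phase shift.
The two reflections carry the same phase change, so no net offset.
For dark reflection here: 2 n t = (m + ½) λ.
λ = 2 n t / (m + ½). The third-longest wavelength is m = 2: λ = 2 × 1.39 × 401 / 2.50 = 446 nm.

446 nm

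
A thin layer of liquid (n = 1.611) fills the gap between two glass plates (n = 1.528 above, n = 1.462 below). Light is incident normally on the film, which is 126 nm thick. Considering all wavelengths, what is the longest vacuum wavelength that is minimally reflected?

Top surface (1.528 → 1.611): reflection off a higher-index medium gives a half-wave phase shift.
Bottom surface (1.611 → 1.462): reflection off a lower-index medium gives no phase shift.
Exactly one π shift → a net half-wave offset.
With one net inversion, destructive interference in reflection requires 2 n t = m λ.
λ = 2 n t / m. The longest wavelength is m = 1: λ = 2 × 1.611 × 126 / 1.00 = 406 nm.

406 nm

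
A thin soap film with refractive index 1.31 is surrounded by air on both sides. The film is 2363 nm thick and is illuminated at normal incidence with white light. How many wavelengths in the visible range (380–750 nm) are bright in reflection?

8

Ray reflecting at the top interface goes from n = 1.0 toward n = 1.31: a half-wave phase shift.
Ray reflecting at the bottom interface goes from n = 1.31 toward n = 1.0: no phase shift.
Net: one phase inversion between the two reflected rays.
With one net inversion, constructive interference in reflection requires 2 n t = (m + ½) λ.
λ = 2 n t / (m + ½) = 6191 / (m + ½) nm.
m=7: 825 nm (IR); m=8: 728 nm (visible); m=9: 652 nm (visible); m=10: 590 nm (visible); m=11: 538 nm (visible); m=12: 495 nm (visible); m=13: 459 nm (visible); m=14: 427 nm (visible); m=15: 399 nm (visible); m=16: 375 nm (UV).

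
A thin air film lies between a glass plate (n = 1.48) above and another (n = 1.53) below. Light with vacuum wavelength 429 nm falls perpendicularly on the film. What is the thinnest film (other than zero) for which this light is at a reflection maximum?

At the upper boundary (n = 1.48 to n = 1.0) the reflected ray undergoes no phase shift.
Ray reflecting at the bottom interface goes from n = 1.0 toward n = 1.53: a half-wave phase shift.
The two reflections differ by half a wavelength.
So the condition for constructive reflection is 2 n t = (m + ½) λ.
Minimum at m = 0: t = λ / (4 n) = 429 / (4 × 1.0) = 107 nm.

107 nm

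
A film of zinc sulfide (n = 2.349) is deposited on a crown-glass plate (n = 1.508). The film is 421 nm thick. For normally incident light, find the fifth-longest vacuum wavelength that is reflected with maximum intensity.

440 nm

At the upper boundary (n = 1.0 to n = 2.349) the reflected ray undergoes a half-wave phase shift.
Bottom surface (2.349 → 1.508): reflection off a lower-index medium gives no phase shift.
The two reflections differ by half a wavelength.
For strong reflection here: 2 n t = (m + ½) λ.
λ = 2 n t / (m + ½). The fifth-longest wavelength is m = 4: λ = 2 × 2.349 × 421 / 4.50 = 440 nm.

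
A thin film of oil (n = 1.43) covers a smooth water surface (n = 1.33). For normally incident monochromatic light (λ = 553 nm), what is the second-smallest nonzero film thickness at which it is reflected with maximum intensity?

290 nm

Top surface (1.0 → 1.43): reflection off a higher-index medium gives a half-wave phase shift.
Ray reflecting at the bottom interface goes from n = 1.43 toward n = 1.33: no phase shift.
The two reflections differ by half a wavelength.
For bright reflection here: 2 n t = (m + ½) λ.
The second-smallest nonzero thickness corresponds to m = 1: t = (m + ½) λ / (2 n) = 1.50 × 553 / (2 × 1.43) = 290 nm.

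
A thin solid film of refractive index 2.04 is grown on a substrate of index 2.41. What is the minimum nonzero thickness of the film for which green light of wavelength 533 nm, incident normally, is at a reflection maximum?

131 nm

At the upper boundary (n = 1.0 to n = 2.04) the reflected ray undergoes a half-wave phase shift.
Ray reflecting at the bottom interface goes from n = 2.04 toward n = 2.41: a half-wave phase shift.
The two reflections carry the same phase change, so no net offset.
For strong reflection here: 2 n t = m λ.
Minimum nonzero at m = 1: t = λ / (2 n) = 533 / (2 × 2.04) = 131 nm.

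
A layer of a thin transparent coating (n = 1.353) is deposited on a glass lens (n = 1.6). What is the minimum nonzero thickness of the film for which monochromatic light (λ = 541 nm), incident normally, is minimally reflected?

Ray reflecting at the top interface goes from n = 1.0 toward n = 1.353: a half-wave phase shift.
Ray reflecting at the bottom interface goes from n = 1.353 toward n = 1.6: a half-wave phase shift.
Zero or two π shifts → no net half-wave offset.
For minimum reflection here: 2 n t = (m + ½) λ.
Minimum at m = 0: t = λ / (4 n) = 541 / (4 × 1.353) = 100.0 nm.

100.0 nm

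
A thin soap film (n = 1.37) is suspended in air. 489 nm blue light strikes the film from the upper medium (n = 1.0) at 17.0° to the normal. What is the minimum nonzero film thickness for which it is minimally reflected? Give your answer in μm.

0.183 μm

At the upper boundary (n = 1.0 to n = 1.37) the reflected ray undergoes a half-wave phase shift.
Ray reflecting at the bottom interface goes from n = 1.37 toward n = 1.0: no phase shift.
Net: one phase inversion between the two reflected rays.
So the condition for destructive reflection is 2 n t cos θ_r = m λ.
Snell's law: 1.0 sin 17.0° = 1.37 sin θ_r → sin θ_r = 0.213, cos θ_r = 0.977.
Minimum nonzero at m = 1: t = λ / (2 n cos θ_r) = 489 / (2 × 1.37 × 0.977) = 183 nm.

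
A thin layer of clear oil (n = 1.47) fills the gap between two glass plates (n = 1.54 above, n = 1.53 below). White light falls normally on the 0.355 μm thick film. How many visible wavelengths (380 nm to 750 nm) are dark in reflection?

At the upper boundary (n = 1.54 to n = 1.47) the reflected ray undergoes no phase shift.
Bottom surface (1.47 → 1.53): reflection off a higher-index medium gives a half-wave phase shift.
Net: one phase inversion between the two reflected rays.
With one net inversion, destructive interference in reflection requires 2 n t = m λ.
λ = 2 n t / m = 1044 / m nm.
m=1: 1044 nm (IR); m=2: 522 nm (visible); m=3: 348 nm (UV).

1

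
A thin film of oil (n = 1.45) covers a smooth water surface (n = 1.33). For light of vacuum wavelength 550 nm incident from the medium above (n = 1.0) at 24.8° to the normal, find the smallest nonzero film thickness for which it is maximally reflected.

99.1 nm

At the upper boundary (n = 1.0 to n = 1.45) the reflected ray undergoes a half-wave phase shift.
Bottom surface (1.45 → 1.33): reflection off a lower-index medium gives no phase shift.
Net: one phase inversion between the two reflected rays.
So the condition for constructive reflection is 2 n t cos θ_r = (m + ½) λ.
Snell's law: 1.0 sin 24.8° = 1.45 sin θ_r → sin θ_r = 0.289, cos θ_r = 0.957.
Minimum at m = 0: t = λ / (4 n cos θ_r) = 550 / (4 × 1.45 × 0.957) = 99.1 nm.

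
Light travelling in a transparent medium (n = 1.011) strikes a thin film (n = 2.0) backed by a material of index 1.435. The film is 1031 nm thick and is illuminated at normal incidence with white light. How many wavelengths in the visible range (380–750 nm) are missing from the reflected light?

At the upper boundary (n = 1.011 to n = 2.0) the reflected ray undergoes a half-wave phase shift.
At the lower boundary (n = 2.0 to n = 1.435) the reflected ray undergoes no phase shift.
The two reflections differ by half a wavelength.
For dark reflection here: 2 n t = m λ.
λ = 2 n t / m = 4124 / m nm.
m=5: 825 nm (IR); m=6: 687 nm (visible); m=7: 589 nm (visible); m=8: 516 nm (visible); m=9: 458 nm (visible); m=10: 412 nm (visible); m=11: 375 nm (UV).

5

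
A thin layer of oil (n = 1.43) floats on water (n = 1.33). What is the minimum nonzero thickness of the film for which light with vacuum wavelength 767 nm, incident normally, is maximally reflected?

Ray reflecting at the top interface goes from n = 1.0 toward n = 1.43: a half-wave phase shift.
At the lower boundary (n = 1.43 to n = 1.33) the reflected ray undergoes no phase shift.
Net: one phase inversion between the two reflected rays.
So the condition for constructive reflection is 2 n t = (m + ½) λ.
Minimum at m = 0: t = λ / (4 n) = 767 / (4 × 1.43) = 134 nm.

134 nm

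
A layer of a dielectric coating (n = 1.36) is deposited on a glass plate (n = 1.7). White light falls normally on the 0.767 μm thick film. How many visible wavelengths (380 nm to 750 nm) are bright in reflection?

3

Ray reflecting at the top interface goes from n = 1.0 toward n = 1.36: a half-wave phase shift.
Bottom surface (1.36 → 1.7): reflection off a higher-index medium gives a half-wave phase shift.
Zero or two π shifts → no net half-wave offset.
So the condition for constructive reflection is 2 n t = m λ.
λ = 2 n t / m = 2086 / m nm.
m=2: 1043 nm (IR); m=3: 695 nm (visible); m=4: 522 nm (visible); m=5: 417 nm (visible); m=6: 348 nm (UV).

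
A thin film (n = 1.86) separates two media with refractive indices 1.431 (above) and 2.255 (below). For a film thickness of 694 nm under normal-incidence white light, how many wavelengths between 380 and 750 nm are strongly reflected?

At the upper boundary (n = 1.431 to n = 1.86) the reflected ray undergoes a half-wave phase shift.
At the lower boundary (n = 1.86 to n = 2.255) the reflected ray undergoes a half-wave phase shift.
The two reflections carry the same phase change, so no net offset.
So the condition for constructive reflection is 2 n t = m λ.
λ = 2 n t / m = 2582 / m nm.
m=3: 861 nm (IR); m=4: 645 nm (visible); m=5: 516 nm (visible); m=6: 430 nm (visible); m=7: 369 nm (UV).

3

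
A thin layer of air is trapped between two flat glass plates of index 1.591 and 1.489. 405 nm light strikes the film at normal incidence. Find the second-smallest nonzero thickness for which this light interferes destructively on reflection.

Top surface (1.591 → 1.0): reflection off a lower-index medium gives no phase shift.
At the lower boundary (n = 1.0 to n = 1.489) the reflected ray undergoes a half-wave phase shift.
Net: one phase inversion between the two reflected rays.
For minimum reflection here: 2 n t = m λ.
The second-smallest nonzero thickness corresponds to m = 2: t = m λ / (2 n) = 2.00 × 405 / (2 × 1.0) = 405 nm.

405 nm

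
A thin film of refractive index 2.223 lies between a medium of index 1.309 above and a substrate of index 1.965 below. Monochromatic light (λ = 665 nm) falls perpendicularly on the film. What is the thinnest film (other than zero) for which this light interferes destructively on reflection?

Top surface (1.309 → 2.223): reflection off a higher-index medium gives a half-wave phase shift.
At the lower boundary (n = 2.223 to n = 1.965) the reflected ray undergoes no phase shift.
The two reflections differ by half a wavelength.
For weak reflection here: 2 n t = m λ.
Minimum nonzero at m = 1: t = λ / (2 n) = 665 / (2 × 2.223) = 150 nm.

150 nm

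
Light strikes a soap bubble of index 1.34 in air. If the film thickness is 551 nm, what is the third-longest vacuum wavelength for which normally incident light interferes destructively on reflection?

492 nm

Top surface (1.0 → 1.34): reflection off a higher-index medium gives a half-wave phase shift.
At the lower boundary (n = 1.34 to n = 1.0) the reflected ray undergoes no phase shift.
Exactly one π shift → a net half-wave offset.
For weak reflection here: 2 n t = m λ.
λ = 2 n t / m. The third-longest wavelength is m = 3: λ = 2 × 1.34 × 551 / 3.00 = 492 nm.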